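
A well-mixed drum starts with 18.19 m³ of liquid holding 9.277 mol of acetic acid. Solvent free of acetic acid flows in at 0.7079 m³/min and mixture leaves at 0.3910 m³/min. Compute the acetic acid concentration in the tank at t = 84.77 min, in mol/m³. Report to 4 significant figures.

Let m(t) be the amount of acetic acid. Volume: V(t) = V₀ + (Q_in − Q_out) t = 18.19 + 0.316900 t; V(84.77) = 45.0536 m³.
Species balance (pure solvent in): dm/dt = −Q_out · m/V(t).
Separate: dm/m = −Q_out dt/V(t) ⇒ ln(m/m₀) = −(Q_out/(Q_in−Q_out)) ln(V/V₀).
m = m₀ (V₀/V)^(Q_out/(Q_in−Q_out)) = 9.277 × (18.19/45.0536)^(1.23383) = 3.02975 mol.
C = m/V = 3.02975/45.0536 = 0.0672476 mol/m³.

0.06725 mol/m³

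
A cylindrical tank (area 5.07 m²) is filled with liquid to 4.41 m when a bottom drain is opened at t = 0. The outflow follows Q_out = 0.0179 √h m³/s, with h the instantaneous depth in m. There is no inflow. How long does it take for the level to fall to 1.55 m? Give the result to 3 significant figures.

484 s

Volume balance on the tank: A dh/dt = −0.0179 √h.
This is separable: 2 d(√h)/dt = −0.0179/A, so √h = √h₀ − (0.0179/(2A)) t.
t = 2A(√h₀ − √h)/0.0179 = 2·5.07·(√4.41 − √1.55)/0.0179
  = 10.140 × (2.1000 − 1.2450) / 0.0179 = 484.35 s.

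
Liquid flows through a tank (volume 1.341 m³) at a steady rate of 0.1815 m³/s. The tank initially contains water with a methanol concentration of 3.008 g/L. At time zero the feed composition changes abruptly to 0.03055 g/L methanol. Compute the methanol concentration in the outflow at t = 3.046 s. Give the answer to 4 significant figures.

Mass balance on the solute (V constant): V dC/dt = Q(C_in − C).
Rewrite as dC/dt + C/τ = C_in/τ, τ = V/Q = 7.38843 s.
C approaches C_in exponentially: C(t) = C_in + (C₀ − C_in) e^(−t/τ).
C(3.046) = 0.03055 + (3.008 − 0.03055)·e^(−3.046/7.38843) = 0.03055 + (2.97745)·0.662148 = 2.00206 g/L.

2.002 g/L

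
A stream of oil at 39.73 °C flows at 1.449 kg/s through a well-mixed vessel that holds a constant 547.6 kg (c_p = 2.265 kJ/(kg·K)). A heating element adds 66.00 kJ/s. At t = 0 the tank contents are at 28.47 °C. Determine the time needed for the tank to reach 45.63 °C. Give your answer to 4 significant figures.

M c_p dT/dt = ṁ c_p (T_in − T) + Q̇.
τ = M/ṁ = 377.916 s; T_ss = T_in + Q̇/(ṁ c_p) = 59.8398 °C.
T(t) = T_ss + (T₀ − T_ss) e^(−t/τ). Set T = 45.63:
e^(−t/τ) = (45.63 − 59.8398)/(28.47 − 59.8398) = 0.452977
t = −377.916 · ln(0.452977) = 299.277 s.

299.3 s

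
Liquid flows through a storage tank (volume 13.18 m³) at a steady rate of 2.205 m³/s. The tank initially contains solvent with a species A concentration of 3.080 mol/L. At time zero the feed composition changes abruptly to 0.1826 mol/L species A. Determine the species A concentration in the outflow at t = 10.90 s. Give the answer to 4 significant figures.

0.6504 mol/L

Mass balance on the solute (V constant): V dC/dt = Q(C_in − C).
Time constant τ = V/Q = 13.18/2.205 = 5.97732 s.
Integrating: C(t) = C_in + (C₀ − C_in) e^(−t/τ).
C(10.90) = 0.1826 + (3.080 − 0.1826)·e^(−10.90/5.97732) = 0.1826 + (2.89740)·0.161450 = 0.650386 mol/L.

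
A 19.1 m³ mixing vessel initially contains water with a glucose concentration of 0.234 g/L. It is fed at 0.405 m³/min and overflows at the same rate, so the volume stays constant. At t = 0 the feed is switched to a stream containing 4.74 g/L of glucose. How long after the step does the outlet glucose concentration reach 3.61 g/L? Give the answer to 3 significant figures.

Accumulation = in − out for the solute gives V dC/dt = Q(C_in − C), so τ = V/Q = 47.160 min.
C(t) = C_in + (C₀ − C_in) e^(−t/τ). Set C = 3.61 and solve for t:
e^(−t/τ) = (C − C_in)/(C₀ − C_in) = (3.61 − 4.74)/(0.234 − 4.74) = 0.25078
t = −τ ln(…) = 47.160 × 1.3832 = 65.232 min.

65.2 min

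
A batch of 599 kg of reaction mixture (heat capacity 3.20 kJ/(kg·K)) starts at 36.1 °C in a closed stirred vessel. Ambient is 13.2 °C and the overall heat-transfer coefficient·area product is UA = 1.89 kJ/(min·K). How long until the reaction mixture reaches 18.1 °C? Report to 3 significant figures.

M c_p dT/dt = −UA(T − T_amb).
τ = M c_p/UA = 1014.2 min; T_ss = T_amb = 13.200 °C.
T(t) = T_ss + (T₀ − T_ss)e^(−t/τ); set T = 18.1:
t = −τ ln[(T − T_ss)/(T₀ − T_ss)] = −1014.2 · ln(0.21397) = 1563.8 min.

1560 min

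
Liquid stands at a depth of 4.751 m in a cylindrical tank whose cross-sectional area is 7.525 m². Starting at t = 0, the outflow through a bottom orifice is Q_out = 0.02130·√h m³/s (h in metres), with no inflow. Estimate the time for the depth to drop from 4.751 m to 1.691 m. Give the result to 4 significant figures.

621.3 s

With no inflow, A dh/dt = −0.02130 √h.
Separate and integrate: 2(√h − √h₀) = −(0.02130/A) t.
t = 2A(√h₀ − √h)/0.02130 = 2·7.525·(√4.751 − √1.691)/0.02130
  = 15.0500 × (2.17968 − 1.30038) / 0.02130 = 621.285 s.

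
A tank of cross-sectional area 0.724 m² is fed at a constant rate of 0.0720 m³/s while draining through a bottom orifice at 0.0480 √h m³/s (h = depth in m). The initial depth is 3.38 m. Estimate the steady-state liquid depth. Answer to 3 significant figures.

2.25 m

A dh/dt = Q_in − 0.0480 √h. Steady state requires inflow = outflow:
Q_in = 0.0480 √h_ss ⇒ √h_ss = 0.0720/0.0480 = 1.5000.
h_ss = 1.5000² = 2.2500 m. (Since h₀ = 3.38 m > h_ss, the level will fall toward this value.)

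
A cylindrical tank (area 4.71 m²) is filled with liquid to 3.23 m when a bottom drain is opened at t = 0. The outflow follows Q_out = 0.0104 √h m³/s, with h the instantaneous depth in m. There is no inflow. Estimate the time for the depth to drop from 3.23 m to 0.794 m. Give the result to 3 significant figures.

With no inflow, A dh/dt = −0.0104 √h.
Separate and integrate: 2(√h − √h₀) = −(0.0104/A) t.
t = 2A(√h₀ − √h)/0.0104 = 2·4.71·(√3.23 − √0.794)/0.0104
  = 9.4200 × (1.7972 − 0.89107) / 0.0104 = 820.77 s.

821 s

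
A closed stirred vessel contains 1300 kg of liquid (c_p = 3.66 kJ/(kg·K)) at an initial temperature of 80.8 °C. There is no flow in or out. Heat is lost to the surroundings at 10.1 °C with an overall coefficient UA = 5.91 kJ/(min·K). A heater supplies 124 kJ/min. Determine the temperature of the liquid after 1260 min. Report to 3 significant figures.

Lumped-capacitance energy balance: M c_p dT/dt = UA(T_amb − T) + Q̇.
dT/dt = (T_ss − T)/τ with T_ss = T_amb + Q̇/UA = 10.1 + 124/5.91 = 31.081 °C, τ = M c_p/UA = 1300·3.66/5.91 = 805.08 min.
Integrating: T(t) = T_ss + (T₀ − T_ss) e^(−t/τ).
T(1260) = 31.081 + (49.719)·0.20907 = 41.476 °C.

41.5 °C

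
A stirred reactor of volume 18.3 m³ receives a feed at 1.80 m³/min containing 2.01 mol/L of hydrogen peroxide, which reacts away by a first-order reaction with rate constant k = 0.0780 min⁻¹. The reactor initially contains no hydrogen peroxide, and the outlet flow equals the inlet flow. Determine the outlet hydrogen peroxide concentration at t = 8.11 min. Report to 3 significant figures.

Accumulation = in − out − consumed: V dC/dt = Q C_in − Q C − k V C.
This is linear with rate a = Q/V + k = 0.17636 min⁻¹.
C_ss = Q C_in/(Q + kV) = 1.1210 mol/L; C(t) = C_ss + (C₀ − C_ss) e^(−a t).
C(8.11) = 1.1210 + (-1.1210)·e^(−0.17636·8.11) = 1.1210 + (-1.1210)·0.23924 = 0.85283 mol/L.

0.853 mol/L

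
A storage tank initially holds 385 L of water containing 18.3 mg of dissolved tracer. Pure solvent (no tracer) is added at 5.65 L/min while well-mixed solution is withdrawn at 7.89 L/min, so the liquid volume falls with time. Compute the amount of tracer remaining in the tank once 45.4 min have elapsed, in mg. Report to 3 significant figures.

Let m(t) be the amount of tracer. Volume: V(t) = V₀ + (Q_in − Q_out) t = 385 − 2.2400 t; V(45.4) = 283.30 L.
Species balance (pure solvent in): dm/dt = −Q_out · m/V(t).
Separate: dm/m = −Q_out dt/V(t) ⇒ ln(m/m₀) = −(Q_out/(Q_in−Q_out)) ln(V/V₀).
m = m₀ (V₀/V)^(Q_out/(Q_in−Q_out)) = 18.3 × (385/283.30)^(-3.5223) = 6.2123 mg.

6.21 mg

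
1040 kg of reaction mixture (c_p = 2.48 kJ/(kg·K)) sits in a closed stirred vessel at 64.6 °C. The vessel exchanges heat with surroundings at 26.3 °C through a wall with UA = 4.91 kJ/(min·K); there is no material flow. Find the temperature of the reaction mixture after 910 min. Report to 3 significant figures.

Lumped-capacitance energy balance: M c_p dT/dt = UA(T_amb − T).
dT/dt = (T_ss − T)/τ with T_ss = T_amb = 26.300 °C, τ = M c_p/UA = 1040·2.48/4.91 = 525.30 min.
T approaches T_ss exponentially: T(t) = T_ss + (T₀ − T_ss) e^(−t/τ).
T(910) = 26.300 + (38.300)·0.17687 = 33.074 °C.

33.1 °C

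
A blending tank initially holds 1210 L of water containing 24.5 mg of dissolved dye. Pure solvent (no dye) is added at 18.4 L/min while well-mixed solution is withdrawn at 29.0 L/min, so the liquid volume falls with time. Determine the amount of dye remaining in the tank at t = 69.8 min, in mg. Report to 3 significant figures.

1.84 mg

Let m(t) be the amount of dye. Volume: V(t) = V₀ + (Q_in − Q_out) t = 1210 − 10.600 t; V(69.8) = 470.12 L.
Solute balance: dm/dt = 0 − Q_out C = −Q_out m/V(t).
dm/m = −Q_out dt/(V₀ − 10.600 t); integrating gives ln(m/m₀) = −(Q_out/(Q_in−Q_out)) ln(V/V₀).
m = m₀ (V₀/V)^(Q_out/(Q_in−Q_out)) = 24.5 × (1210/470.12)^(-2.7358) = 1.8445 mg.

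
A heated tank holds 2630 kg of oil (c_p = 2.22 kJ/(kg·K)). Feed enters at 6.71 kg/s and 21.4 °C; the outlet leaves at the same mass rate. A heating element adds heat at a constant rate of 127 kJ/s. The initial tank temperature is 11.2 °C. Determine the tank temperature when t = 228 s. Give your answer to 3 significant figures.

19.5 °C

M c_p dT/dt = ṁ c_p (T_in − T) + Q̇.
Rearrange: dT/dt = (T_ss − T)/τ with τ = M/ṁ = 391.95 s and T_ss = T_in + Q̇/(ṁ c_p) = 29.926 °C.
This is linear first-order; T(t) = T_ss + (T₀ − T_ss) e^(−t/τ).
T(228) = 29.926 + (-18.726)·e^(−228/391.95) = 29.926 + (-18.726)·0.55895 = 19.459 °C.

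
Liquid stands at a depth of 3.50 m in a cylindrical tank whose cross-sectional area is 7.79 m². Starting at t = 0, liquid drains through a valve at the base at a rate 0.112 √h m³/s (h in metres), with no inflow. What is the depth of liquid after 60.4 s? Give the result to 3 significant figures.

2.06 m

A dh/dt = −Q_out = −0.112 √h.
This is separable: 2 d(√h)/dt = −0.112/A, so √h = √h₀ − (0.112/(2A)) t.
√h = √3.50 − 0.112·60.4/(2·7.79) = 1.8708 − 0.43420 = 1.4366.
h = 1.4366² = 2.0639 m.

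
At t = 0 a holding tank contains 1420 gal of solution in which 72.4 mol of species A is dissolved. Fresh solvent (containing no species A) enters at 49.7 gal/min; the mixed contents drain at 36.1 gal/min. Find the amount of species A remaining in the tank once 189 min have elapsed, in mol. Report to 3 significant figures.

4.66 mol

Let m(t) be the amount of species A. Volume: V(t) = V₀ + (Q_in − Q_out) t = 1420 + 13.600 t; V(189) = 3990.4 gal.
No species A enters, so dm/dt = −Q_out · (m/V).
dm/m = −Q_out dt/(V₀ + 13.600 t); integrating gives ln(m/m₀) = −(Q_out/(Q_in−Q_out)) ln(V/V₀).
m = m₀ (V₀/V)^(Q_out/(Q_in−Q_out)) = 72.4 × (1420/3990.4)^(2.6544) = 4.6626 mol.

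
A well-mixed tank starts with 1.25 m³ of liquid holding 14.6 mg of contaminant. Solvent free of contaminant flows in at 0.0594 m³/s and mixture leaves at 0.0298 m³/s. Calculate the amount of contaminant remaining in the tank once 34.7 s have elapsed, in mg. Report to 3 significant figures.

7.98 mg

Let m(t) be the amount of contaminant. Volume: V(t) = V₀ + (Q_in − Q_out) t = 1.25 + 0.029600 t; V(34.7) = 2.2771 m³.
Species balance (pure solvent in): dm/dt = −Q_out · m/V(t).
Separate: dm/m = −Q_out dt/V(t) ⇒ ln(m/m₀) = −(Q_out/(Q_in−Q_out)) ln(V/V₀).
m = m₀ (V₀/V)^(Q_out/(Q_in−Q_out)) = 14.6 × (1.25/2.2771)^(1.0068) = 7.9821 mg.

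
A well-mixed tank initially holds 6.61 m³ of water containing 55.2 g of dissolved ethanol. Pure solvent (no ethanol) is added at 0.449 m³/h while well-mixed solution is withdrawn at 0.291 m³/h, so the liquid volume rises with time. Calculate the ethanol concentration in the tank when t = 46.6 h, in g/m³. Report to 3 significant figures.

Let m(t) be the amount of ethanol. Volume: V(t) = V₀ + (Q_in − Q_out) t = 6.61 + 0.15800 t; V(46.6) = 13.973 m³.
Solute balance: dm/dt = 0 − Q_out C = −Q_out m/V(t).
dm/m = −Q_out dt/(V₀ + 0.15800 t); integrating gives ln(m/m₀) = −(Q_out/(Q_in−Q_out)) ln(V/V₀).
m = m₀ (V₀/V)^(Q_out/(Q_in−Q_out)) = 55.2 × (6.61/13.973)^(1.8418) = 13.906 g.
C = m/V = 13.906/13.973 = 0.99524 g/m³.

0.995 g/m³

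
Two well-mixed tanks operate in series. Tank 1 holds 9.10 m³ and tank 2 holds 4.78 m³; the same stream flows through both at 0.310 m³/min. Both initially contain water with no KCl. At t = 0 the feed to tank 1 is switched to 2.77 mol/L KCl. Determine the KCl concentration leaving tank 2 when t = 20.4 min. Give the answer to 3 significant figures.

0.674 mol/L

Each tank obeys Vᵢ dCᵢ/dt = Q(Cᵢ₋₁ − Cᵢ), so τᵢ = Vᵢ/Q.
τ₁ = 9.10/0.310 = 29.355 min; τ₂ = 4.78/0.310 = 15.419 min.
Tank 1: C₁ = C_in(1 − e^(−t/τ₁)). Tank 2 (τ₁ ≠ τ₂): C₂ = C_in[1 − (τ₁ e^(−t/τ₁) − τ₂ e^(−t/τ₂))/(τ₁ − τ₂)].
At t = 20.4: e^(−t/τ₁) = 0.49910, e^(−t/τ₂) = 0.26633.
C₂ = 2.77·[1 − (29.355·0.49910 − 15.419·0.26633)/(13.935)] = 2.77·0.24334 = 0.67406 mol/L.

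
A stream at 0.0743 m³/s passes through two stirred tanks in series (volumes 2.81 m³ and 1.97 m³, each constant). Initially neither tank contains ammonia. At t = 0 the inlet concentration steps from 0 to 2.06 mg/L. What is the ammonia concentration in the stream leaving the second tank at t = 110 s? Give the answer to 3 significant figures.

1.76 mg/L

Each tank obeys Vᵢ dCᵢ/dt = Q(Cᵢ₋₁ − Cᵢ), so τᵢ = Vᵢ/Q.
τ₁ = 2.81/0.0743 = 37.820 s; τ₂ = 1.97/0.0743 = 26.514 s.
Tank 1: C₁ = C_in(1 − e^(−t/τ₁)). Tank 2 (τ₁ ≠ τ₂): C₂ = C_in[1 − (τ₁ e^(−t/τ₁) − τ₂ e^(−t/τ₂))/(τ₁ − τ₂)].
At t = 110: e^(−t/τ₁) = 0.054555, e^(−t/τ₂) = 0.015784.
C₂ = 2.06·[1 − (37.820·0.054555 − 26.514·0.015784)/(11.306)] = 2.06·0.85452 = 1.7603 mg/L.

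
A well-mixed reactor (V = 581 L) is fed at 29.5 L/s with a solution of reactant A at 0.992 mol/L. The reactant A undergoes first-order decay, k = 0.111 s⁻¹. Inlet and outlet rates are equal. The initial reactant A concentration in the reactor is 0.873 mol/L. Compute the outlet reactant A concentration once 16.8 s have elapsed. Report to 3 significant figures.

0.348 mol/L

Accumulation = in − out − consumed: V dC/dt = Q C_in − Q C − k V C.
dC/dt = (Q/V) C_in − (Q/V + k) C; effective rate a = Q/V + k = 0.050775 + 0.111 = 0.16177 s⁻¹.
C_ss = Q C_in/(Q + kV) = 0.31135 mol/L; C(t) = C_ss + (C₀ − C_ss) e^(−a t).
C(16.8) = 0.31135 + (0.56165)·e^(−0.16177·16.8) = 0.31135 + (0.56165)·0.066019 = 0.34843 mol/L.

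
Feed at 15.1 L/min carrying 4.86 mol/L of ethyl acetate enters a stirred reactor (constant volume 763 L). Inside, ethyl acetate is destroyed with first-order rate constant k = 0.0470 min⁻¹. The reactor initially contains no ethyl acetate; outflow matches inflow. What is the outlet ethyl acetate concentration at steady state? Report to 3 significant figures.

1.44 mol/L

Accumulation = in − out − consumed: V dC/dt = Q C_in − Q C − k V C.
Steady state (dC/dt = 0): C_ss = Q C_in/(Q + kV) = C_in/(1 + kV/Q).
C_ss = 15.1·4.86/(15.1 + 0.0470·763) = 73.386/50.961 = 1.4400 mol/L.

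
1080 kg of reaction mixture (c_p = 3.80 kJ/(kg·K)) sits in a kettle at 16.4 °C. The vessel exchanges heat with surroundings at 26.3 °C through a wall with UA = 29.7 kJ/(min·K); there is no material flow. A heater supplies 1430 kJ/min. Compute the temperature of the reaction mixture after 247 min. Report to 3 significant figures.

64.7 °C

Lumped-capacitance energy balance: M c_p dT/dt = UA(T_amb − T) + Q̇.
dT/dt = (T_ss − T)/τ with T_ss = T_amb + Q̇/UA = 26.3 + 1430/29.7 = 74.448 °C, τ = M c_p/UA = 1080·3.80/29.7 = 138.18 min.
Solution: T(t) = T_ss + (T₀ − T_ss) e^(−t/τ).
T(247) = 74.448 + (-58.048)·0.16738 = 64.732 °C.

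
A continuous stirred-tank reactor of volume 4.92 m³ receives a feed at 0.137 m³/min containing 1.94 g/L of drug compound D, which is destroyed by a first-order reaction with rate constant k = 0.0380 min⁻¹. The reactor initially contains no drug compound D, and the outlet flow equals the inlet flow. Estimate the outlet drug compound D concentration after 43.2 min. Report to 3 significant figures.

0.773 g/L

V dC/dt = Q(C_in − C) − k V C.
dC/dt = (Q/V) C_in − (Q/V + k) C; effective rate a = Q/V + k = 0.027846 + 0.0380 = 0.065846 min⁻¹.
C_ss = Q C_in/(Q + kV) = 0.82041 g/L; C(t) = C_ss + (C₀ − C_ss) e^(−a t).
C(43.2) = 0.82041 + (-0.82041)·e^(−0.065846·43.2) = 0.82041 + (-0.82041)·0.058162 = 0.77269 g/L.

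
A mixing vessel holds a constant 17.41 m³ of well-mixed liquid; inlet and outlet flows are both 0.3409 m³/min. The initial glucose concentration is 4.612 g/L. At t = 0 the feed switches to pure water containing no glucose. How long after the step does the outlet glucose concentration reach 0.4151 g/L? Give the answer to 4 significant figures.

Species balance on the tank: V dC/dt = Q(C_in − C), so τ = V/Q = 51.0707 min.
C(t) = C_in + (C₀ − C_in) e^(−t/τ). Set C = 0.4151 and solve for t:
e^(−t/τ) = (C − C_in)/(C₀ − C_in) = (0.4151 − 0)/(4.612 − 0) = 0.0900043
t = −τ ln(…) = 51.0707 × 2.40790 = 122.973 min.

123.0 min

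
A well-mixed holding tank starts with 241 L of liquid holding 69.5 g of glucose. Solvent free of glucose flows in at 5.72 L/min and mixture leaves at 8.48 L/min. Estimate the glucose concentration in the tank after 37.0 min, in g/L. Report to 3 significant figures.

0.0920 g/L

Let m(t) be the amount of glucose. Volume: V(t) = V₀ + (Q_in − Q_out) t = 241 − 2.7600 t; V(37.0) = 138.88 L.
No glucose enters, so dm/dt = −Q_out · (m/V).
Separate: dm/m = −Q_out dt/V(t) ⇒ ln(m/m₀) = −(Q_out/(Q_in−Q_out)) ln(V/V₀).
m = m₀ (V₀/V)^(Q_out/(Q_in−Q_out)) = 69.5 × (241/138.88)^(-3.0725) = 12.779 g.
C = m/V = 12.779/138.88 = 0.092017 g/L.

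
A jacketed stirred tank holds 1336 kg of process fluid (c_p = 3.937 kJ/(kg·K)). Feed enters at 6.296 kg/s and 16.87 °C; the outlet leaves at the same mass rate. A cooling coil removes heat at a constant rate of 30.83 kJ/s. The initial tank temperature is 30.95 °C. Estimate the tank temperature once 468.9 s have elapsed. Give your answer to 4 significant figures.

M c_p dT/dt = ṁ c_p (T_in − T) − Q̇.
τ = M/ṁ = 212.198 s; T_ss = T_in − Q̇/(ṁ c_p) = 16.87 − 30.83/(6.296·3.937) = 15.6262 °C.
Solution: T(t) = T_ss + (T₀ − T_ss) e^(−t/τ).
T(468.9) = 15.6262 + (15.3238)·e^(−468.9/212.198) = 15.6262 + (15.3238)·0.109731 = 17.3077 °C.

17.31 °C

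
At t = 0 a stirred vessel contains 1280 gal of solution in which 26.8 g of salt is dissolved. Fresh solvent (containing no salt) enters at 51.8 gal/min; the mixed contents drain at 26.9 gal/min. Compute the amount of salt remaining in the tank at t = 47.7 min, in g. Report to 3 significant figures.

13.2 g

Total volume: dV/dt = Q_in − Q_out = 24.900 gal/min, so V(t) = 1280 + 24.900 t and V(47.7) = 2467.7 gal.
Species balance (pure solvent in): dm/dt = −Q_out · m/V(t).
dm/m = −Q_out dt/(V₀ + 24.900 t); integrating gives ln(m/m₀) = −(Q_out/(Q_in−Q_out)) ln(V/V₀).
m = m₀ (V₀/V)^(Q_out/(Q_in−Q_out)) = 26.8 × (1280/2467.7)^(1.0803) = 13.187 g.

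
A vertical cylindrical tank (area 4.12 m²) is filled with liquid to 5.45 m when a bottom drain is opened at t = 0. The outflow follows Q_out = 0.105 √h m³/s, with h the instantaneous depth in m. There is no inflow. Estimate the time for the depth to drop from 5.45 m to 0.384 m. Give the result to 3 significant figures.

135 s

A dh/dt = −Q_out = −0.105 √h.
∫ h^(−1/2) dh = −(0.105/A) ∫ dt, giving 2√h = 2√h₀ − (0.105/A) t.
t = 2A(√h₀ − √h)/0.105 = 2·4.12·(√5.45 − √0.384)/0.105
  = 8.2400 × (2.3345 − 0.61968) / 0.105 = 134.57 s.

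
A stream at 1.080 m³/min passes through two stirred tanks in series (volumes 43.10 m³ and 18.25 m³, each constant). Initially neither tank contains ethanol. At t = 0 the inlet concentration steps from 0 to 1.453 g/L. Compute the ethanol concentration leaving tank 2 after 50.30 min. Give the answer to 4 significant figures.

Species balance on tank i: dCᵢ/dt = (Cᵢ₋₁ − Cᵢ)/τᵢ with τᵢ = Vᵢ/Q.
τ₁ = 43.10/1.080 = 39.9074 min; τ₂ = 18.25/1.080 = 16.8981 min.
Tank 1: C₁ = C_in(1 − e^(−t/τ₁)). Tank 2 (τ₁ ≠ τ₂): C₂ = C_in[1 − (τ₁ e^(−t/τ₁) − τ₂ e^(−t/τ₂))/(τ₁ − τ₂)].
At t = 50.30: e^(−t/τ₁) = 0.283536, e^(−t/τ₂) = 0.0509629.
C₂ = 1.453·[1 − (39.9074·0.283536 − 16.8981·0.0509629)/(23.0093)] = 1.453·0.545662 = 0.792846 g/L.

0.7928 g/L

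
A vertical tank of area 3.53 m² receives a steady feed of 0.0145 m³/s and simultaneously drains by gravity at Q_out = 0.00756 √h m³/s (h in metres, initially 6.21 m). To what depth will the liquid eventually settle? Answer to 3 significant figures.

3.68 m

Level balance: A dh/dt = 0.0145 − 0.00756 √h. Setting dh/dt = 0:
Q_in = 0.00756 √h_ss ⇒ √h_ss = 0.0145/0.00756 = 1.9180.
h_ss = 1.9180² = 3.6787 m. (Since h₀ = 6.21 m > h_ss, the level will fall toward this value.)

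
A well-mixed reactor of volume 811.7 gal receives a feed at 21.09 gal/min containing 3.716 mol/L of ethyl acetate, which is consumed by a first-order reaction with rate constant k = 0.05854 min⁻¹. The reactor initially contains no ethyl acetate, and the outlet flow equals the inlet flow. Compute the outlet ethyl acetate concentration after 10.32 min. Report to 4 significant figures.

0.6648 mol/L

V dC/dt = Q(C_in − C) − k V C.
This is linear with rate a = Q/V + k = 0.0845225 min⁻¹.
C_ss = Q C_in/(Q + kV) = 1.14231 mol/L; C(t) = C_ss + (C₀ − C_ss) e^(−a t).
C(10.32) = 1.14231 + (-1.14231)·e^(−0.0845225·10.32) = 1.14231 + (-1.14231)·0.418001 = 0.664824 mol/L.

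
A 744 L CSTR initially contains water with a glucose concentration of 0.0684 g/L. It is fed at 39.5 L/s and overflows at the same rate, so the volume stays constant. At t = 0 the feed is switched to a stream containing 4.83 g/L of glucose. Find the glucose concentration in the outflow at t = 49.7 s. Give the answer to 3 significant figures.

Species balance on the tank: V dC/dt = Q(C_in − C).
Rewrite as dC/dt + C/τ = C_in/τ, τ = V/Q = 18.835 s.
Solution: C(t) = C_in + (C₀ − C_in) e^(−t/τ).
C(49.7) = 4.83 + (0.0684 − 4.83)·e^(−49.7/18.835) = 4.83 + (-4.7616)·0.071458 = 4.4897 g/L.

4.49 g/L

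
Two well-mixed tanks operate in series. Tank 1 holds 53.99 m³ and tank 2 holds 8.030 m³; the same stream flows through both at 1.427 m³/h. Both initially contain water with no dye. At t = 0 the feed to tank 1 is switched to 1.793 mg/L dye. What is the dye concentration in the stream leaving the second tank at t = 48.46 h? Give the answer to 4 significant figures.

1.208 mg/L

Time constants: τᵢ = Vᵢ/Q for each well-mixed tank.
τ₁ = 53.99/1.427 = 37.8346 h; τ₂ = 8.030/1.427 = 5.62719 h.
Solving the cascade with C₁(0)=C₂(0)=0 gives C₂(t) = C_in[1 − (τ₁ e^(−t/τ₁) − τ₂ e^(−t/τ₂))/(τ₁ − τ₂)].
At t = 48.46: e^(−t/τ₁) = 0.277805, e^(−t/τ₂) = 0.000181954.
C₂ = 1.793·[1 − (37.8346·0.277805 − 5.62719·0.000181954)/(32.2074)] = 1.793·0.673690 = 1.20793 mg/L.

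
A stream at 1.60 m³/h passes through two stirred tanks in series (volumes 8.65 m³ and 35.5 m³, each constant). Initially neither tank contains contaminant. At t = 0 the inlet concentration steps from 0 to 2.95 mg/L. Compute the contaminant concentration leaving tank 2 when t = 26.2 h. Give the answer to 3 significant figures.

1.76 mg/L

Species balance on tank i: dCᵢ/dt = (Cᵢ₋₁ − Cᵢ)/τᵢ with τᵢ = Vᵢ/Q.
τ₁ = 8.65/1.60 = 5.4062 h; τ₂ = 35.5/1.60 = 22.188 h.
Solving the cascade with C₁(0)=C₂(0)=0 gives C₂(t) = C_in[1 − (τ₁ e^(−t/τ₁) − τ₂ e^(−t/τ₂))/(τ₁ − τ₂)].
At t = 26.2: e^(−t/τ₁) = 0.0078578, e^(−t/τ₂) = 0.30702.
C₂ = 2.95·[1 − (5.4062·0.0078578 − 22.188·0.30702)/(-16.781)] = 2.95·0.59660 = 1.7600 mg/L.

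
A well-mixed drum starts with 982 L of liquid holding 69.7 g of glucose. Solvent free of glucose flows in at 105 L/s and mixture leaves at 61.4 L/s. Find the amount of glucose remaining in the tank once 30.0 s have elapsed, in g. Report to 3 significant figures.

21.2 g

Total volume: dV/dt = Q_in − Q_out = 43.600 L/s, so V(t) = 982 + 43.600 t and V(30.0) = 2290.0 L.
Solute balance: dm/dt = 0 − Q_out C = −Q_out m/V(t).
Separate: dm/m = −Q_out dt/V(t) ⇒ ln(m/m₀) = −(Q_out/(Q_in−Q_out)) ln(V/V₀).
m = m₀ (V₀/V)^(Q_out/(Q_in−Q_out)) = 69.7 × (982/2290.0)^(1.4083) = 21.154 g.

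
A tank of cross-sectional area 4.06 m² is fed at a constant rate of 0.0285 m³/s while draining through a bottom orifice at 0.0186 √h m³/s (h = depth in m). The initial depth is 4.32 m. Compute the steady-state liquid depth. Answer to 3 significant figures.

A dh/dt = Q_in − 0.0186 √h. Steady state requires inflow = outflow:
Q_in = 0.0186 √h_ss ⇒ √h_ss = 0.0285/0.0186 = 1.5323.
h_ss = 1.5323² = 2.3478 m. (Since h₀ = 4.32 m > h_ss, the level will fall toward this value.)

2.35 m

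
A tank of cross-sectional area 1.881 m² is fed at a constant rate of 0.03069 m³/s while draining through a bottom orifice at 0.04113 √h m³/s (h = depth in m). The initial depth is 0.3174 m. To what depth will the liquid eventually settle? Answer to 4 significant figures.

0.5568 m

A dh/dt = Q_in − 0.04113 √h. Steady state requires inflow = outflow:
Q_in = 0.04113 √h_ss ⇒ √h_ss = 0.03069/0.04113 = 0.746171.
h_ss = 0.746171² = 0.556771 m. (Since h₀ = 0.3174 m < h_ss, the level will rise toward this value.)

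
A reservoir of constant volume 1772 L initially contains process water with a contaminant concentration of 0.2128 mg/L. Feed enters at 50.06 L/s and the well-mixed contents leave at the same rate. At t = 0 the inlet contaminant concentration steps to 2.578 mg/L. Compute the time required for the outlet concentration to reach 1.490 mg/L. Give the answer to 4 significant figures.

27.49 s

Transient balance on the dissolved component: V dC/dt = Q(C_in − C), so τ = V/Q = 35.3975 s.
C(t) = C_in + (C₀ − C_in) e^(−t/τ). Set C = 1.490 and solve for t:
e^(−t/τ) = (C − C_in)/(C₀ − C_in) = (1.490 − 2.578)/(0.2128 − 2.578) = 0.460003
t = −τ ln(…) = 35.3975 × 0.776521 = 27.4869 s.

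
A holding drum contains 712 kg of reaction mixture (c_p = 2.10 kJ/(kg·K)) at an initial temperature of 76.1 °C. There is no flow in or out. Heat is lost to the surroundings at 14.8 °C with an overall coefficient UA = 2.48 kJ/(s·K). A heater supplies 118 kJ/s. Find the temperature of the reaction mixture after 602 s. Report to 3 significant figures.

Energy balance: M c_p dT/dt = −UA(T − T_amb) + Q̇.
dT/dt = (T_ss − T)/τ with T_ss = T_amb + Q̇/UA = 14.8 + 118/2.48 = 62.381 °C, τ = M c_p/UA = 712·2.10/2.48 = 602.90 s.
T approaches T_ss exponentially: T(t) = T_ss + (T₀ − T_ss) e^(−t/τ).
T(602) = 62.381 + (13.719)·0.36843 = 67.435 °C.

67.4 °C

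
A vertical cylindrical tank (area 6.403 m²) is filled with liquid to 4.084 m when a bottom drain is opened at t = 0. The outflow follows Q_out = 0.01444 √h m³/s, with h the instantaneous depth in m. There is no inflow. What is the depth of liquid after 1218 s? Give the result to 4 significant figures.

0.4192 m

Volume balance on the tank: A dh/dt = −0.01444 √h.
This is separable: 2 d(√h)/dt = −0.01444/A, so √h = √h₀ − (0.01444/(2A)) t.
√h = √4.084 − 0.01444·1218/(2·6.403) = 2.02089 − 1.37341 = 0.647478.
h = 0.647478² = 0.419228 m.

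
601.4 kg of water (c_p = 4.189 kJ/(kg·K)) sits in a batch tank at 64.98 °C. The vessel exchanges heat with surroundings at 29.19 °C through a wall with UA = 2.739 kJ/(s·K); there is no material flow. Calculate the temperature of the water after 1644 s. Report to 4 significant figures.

M c_p dT/dt = −UA(T − T_amb).
dT/dt = (T_ss − T)/τ with T_ss = T_amb = 29.1900 °C, τ = M c_p/UA = 601.4·4.189/2.739 = 919.775 s.
This is linear first-order; T(t) = T_ss + (T₀ − T_ss) e^(−t/τ).
T(1644) = 29.1900 + (35.7900)·0.167396 = 35.1811 °C.

35.18 °C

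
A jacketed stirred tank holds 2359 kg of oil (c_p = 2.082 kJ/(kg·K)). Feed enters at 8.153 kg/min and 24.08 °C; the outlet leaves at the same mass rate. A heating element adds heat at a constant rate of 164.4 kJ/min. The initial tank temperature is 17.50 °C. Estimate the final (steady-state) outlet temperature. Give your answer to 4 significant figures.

Energy balance: M c_p dT/dt = ṁ c_p (T_in − T) + 164.4.
At steady state dT/dt = 0 ⇒ T_ss = T_in + Q̇/(ṁ c_p) = 24.08 + 164.4/(8.153·2.082) = 33.7651 °C.

33.77 °C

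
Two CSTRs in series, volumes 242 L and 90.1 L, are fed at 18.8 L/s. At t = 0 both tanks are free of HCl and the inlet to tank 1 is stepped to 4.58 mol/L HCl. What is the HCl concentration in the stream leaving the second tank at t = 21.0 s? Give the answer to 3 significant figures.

3.19 mol/L

Species balance on tank i: dCᵢ/dt = (Cᵢ₋₁ − Cᵢ)/τᵢ with τᵢ = Vᵢ/Q.
τ₁ = 242/18.8 = 12.872 s; τ₂ = 90.1/18.8 = 4.7926 s.
Tank 1: C₁ = C_in(1 − e^(−t/τ₁)). Tank 2 (τ₁ ≠ τ₂): C₂ = C_in[1 − (τ₁ e^(−t/τ₁) − τ₂ e^(−t/τ₂))/(τ₁ − τ₂)].
At t = 21.0: e^(−t/τ₁) = 0.19565, e^(−t/τ₂) = 0.012503.
C₂ = 4.58·[1 − (12.872·0.19565 − 4.7926·0.012503)/(8.0798)] = 4.58·0.69571 = 3.1863 mol/L.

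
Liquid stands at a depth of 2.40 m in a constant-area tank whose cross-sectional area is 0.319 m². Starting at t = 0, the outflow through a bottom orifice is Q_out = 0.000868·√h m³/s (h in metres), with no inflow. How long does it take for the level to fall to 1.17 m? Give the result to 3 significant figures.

A dh/dt = −Q_out = −0.000868 √h.
Separate and integrate: 2(√h − √h₀) = −(0.000868/A) t.
t = 2A(√h₀ − √h)/0.000868 = 2·0.319·(√2.40 − √1.17)/0.000868
  = 0.63800 × (1.5492 − 1.0817) / 0.000868 = 343.64 s.

344 s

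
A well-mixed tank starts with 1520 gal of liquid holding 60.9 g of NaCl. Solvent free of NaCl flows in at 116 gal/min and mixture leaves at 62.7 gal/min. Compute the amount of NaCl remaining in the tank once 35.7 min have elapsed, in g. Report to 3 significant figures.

Total volume: dV/dt = Q_in − Q_out = 53.300 gal/min, so V(t) = 1520 + 53.300 t and V(35.7) = 3422.8 gal.
No NaCl enters, so dm/dt = −Q_out · (m/V).
dm/m = −Q_out dt/(V₀ + 53.300 t); integrating gives ln(m/m₀) = −(Q_out/(Q_in−Q_out)) ln(V/V₀).
m = m₀ (V₀/V)^(Q_out/(Q_in−Q_out)) = 60.9 × (1520/3422.8)^(1.1764) = 23.437 g.

23.4 g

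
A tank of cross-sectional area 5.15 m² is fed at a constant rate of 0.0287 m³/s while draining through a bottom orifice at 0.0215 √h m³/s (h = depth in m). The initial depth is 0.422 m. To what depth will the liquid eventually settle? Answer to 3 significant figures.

Mass balance (ρ constant): A dh/dt = Q_in − 0.0215 √h. At steady state dh/dt = 0:
Q_in = 0.0215 √h_ss ⇒ √h_ss = 0.0287/0.0215 = 1.3349.
h_ss = 1.3349² = 1.7819 m. (Since h₀ = 0.422 m < h_ss, the level will rise toward this value.)

1.78 m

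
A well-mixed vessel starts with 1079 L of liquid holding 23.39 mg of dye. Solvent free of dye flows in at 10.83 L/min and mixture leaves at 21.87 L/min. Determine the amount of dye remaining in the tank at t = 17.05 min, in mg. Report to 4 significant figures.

Total volume: dV/dt = Q_in − Q_out = -11.0400 L/min, so V(t) = 1079 − 11.0400 t and V(17.05) = 890.768 L.
Species balance (pure solvent in): dm/dt = −Q_out · m/V(t).
dm/m = −Q_out dt/(V₀ − 11.0400 t); integrating gives ln(m/m₀) = −(Q_out/(Q_in−Q_out)) ln(V/V₀).
m = m₀ (V₀/V)^(Q_out/(Q_in−Q_out)) = 23.39 × (1079/890.768)^(-1.98098) = 15.9993 mg.

16.00 mg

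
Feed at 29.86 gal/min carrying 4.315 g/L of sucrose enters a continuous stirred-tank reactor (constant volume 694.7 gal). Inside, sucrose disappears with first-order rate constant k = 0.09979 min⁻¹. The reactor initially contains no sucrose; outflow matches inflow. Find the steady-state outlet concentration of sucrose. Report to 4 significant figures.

Accumulation = in − out − consumed: V dC/dt = Q C_in − Q C − k V C.
Steady state (dC/dt = 0): C_ss = Q C_in/(Q + kV) = C_in/(1 + kV/Q).
C_ss = 29.86·4.315/(29.86 + 0.09979·694.7) = 128.846/99.1841 = 1.29906 g/L.

1.299 g/L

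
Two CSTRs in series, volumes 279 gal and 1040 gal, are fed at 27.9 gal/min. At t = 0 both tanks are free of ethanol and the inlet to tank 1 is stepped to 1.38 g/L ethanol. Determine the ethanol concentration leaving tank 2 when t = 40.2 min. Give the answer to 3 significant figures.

Each tank obeys Vᵢ dCᵢ/dt = Q(Cᵢ₋₁ − Cᵢ), so τᵢ = Vᵢ/Q.
τ₁ = 279/27.9 = 10.000 min; τ₂ = 1040/27.9 = 37.276 min.
Tank 1: C₁ = C_in(1 − e^(−t/τ₁)). Tank 2 (τ₁ ≠ τ₂): C₂ = C_in[1 − (τ₁ e^(−t/τ₁) − τ₂ e^(−t/τ₂))/(τ₁ − τ₂)].
At t = 40.2: e^(−t/τ₁) = 0.017953, e^(−t/τ₂) = 0.34012.
C₂ = 1.38·[1 − (10.000·0.017953 − 37.276·0.34012)/(-27.276)] = 1.38·0.54176 = 0.74763 g/L.

0.748 g/L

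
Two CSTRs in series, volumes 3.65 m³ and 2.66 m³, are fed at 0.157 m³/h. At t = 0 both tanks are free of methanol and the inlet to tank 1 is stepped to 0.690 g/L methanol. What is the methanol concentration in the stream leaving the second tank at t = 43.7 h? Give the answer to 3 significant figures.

0.442 g/L

Each tank obeys Vᵢ dCᵢ/dt = Q(Cᵢ₋₁ − Cᵢ), so τᵢ = Vᵢ/Q.
τ₁ = 3.65/0.157 = 23.248 h; τ₂ = 2.66/0.157 = 16.943 h.
Solving the cascade with C₁(0)=C₂(0)=0 gives C₂(t) = C_in[1 − (τ₁ e^(−t/τ₁) − τ₂ e^(−t/τ₂))/(τ₁ − τ₂)].
At t = 43.7: e^(−t/τ₁) = 0.15264, e^(−t/τ₂) = 0.075828.
C₂ = 0.690·[1 − (23.248·0.15264 − 16.943·0.075828)/(6.3057)] = 0.690·0.64099 = 0.44228 g/L.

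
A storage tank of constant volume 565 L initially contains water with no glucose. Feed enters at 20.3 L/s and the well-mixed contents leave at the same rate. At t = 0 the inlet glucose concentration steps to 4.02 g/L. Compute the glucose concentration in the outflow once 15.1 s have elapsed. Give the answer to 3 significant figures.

Mass balance on the solute (V constant): V dC/dt = Q(C_in − C).
Time constant τ = V/Q = 565/20.3 = 27.833 s.
C approaches C_in exponentially: C(t) = C_in + (C₀ − C_in) e^(−t/τ).
C(15.1) = 4.02 + (0 − 4.02)·e^(−15.1/27.833) = 4.02 + (-4.0200)·0.58128 = 1.6833 g/L.

1.68 g/L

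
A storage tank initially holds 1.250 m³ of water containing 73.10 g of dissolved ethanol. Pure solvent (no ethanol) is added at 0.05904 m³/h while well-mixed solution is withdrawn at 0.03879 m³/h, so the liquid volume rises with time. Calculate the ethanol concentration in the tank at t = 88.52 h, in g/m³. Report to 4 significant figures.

4.372 g/m³

Total volume: dV/dt = Q_in − Q_out = 0.0202500 m³/h, so V(t) = 1.250 + 0.0202500 t and V(88.52) = 3.04253 m³.
Solute balance: dm/dt = 0 − Q_out C = −Q_out m/V(t).
dm/m = −Q_out dt/(V₀ + 0.0202500 t); integrating gives ln(m/m₀) = −(Q_out/(Q_in−Q_out)) ln(V/V₀).
m = m₀ (V₀/V)^(Q_out/(Q_in−Q_out)) = 73.10 × (1.250/3.04253)^(1.91556) = 13.3012 g.
C = m/V = 13.3012/3.04253 = 4.37175 g/m³.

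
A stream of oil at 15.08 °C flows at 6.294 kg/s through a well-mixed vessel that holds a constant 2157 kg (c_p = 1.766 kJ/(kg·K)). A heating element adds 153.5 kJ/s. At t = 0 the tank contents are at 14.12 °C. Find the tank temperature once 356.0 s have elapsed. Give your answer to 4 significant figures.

23.66 °C

M c_p dT/dt = ṁ c_p (T_in − T) + Q̇.
τ = M/ṁ = 342.707 s; T_ss = T_in + Q̇/(ṁ c_p) = 15.08 + 153.5/(6.294·1.766) = 28.8899 °C.
This is linear first-order; T(t) = T_ss + (T₀ − T_ss) e^(−t/τ).
T(356.0) = 28.8899 + (-14.7699)·e^(−356.0/342.707) = 28.8899 + (-14.7699)·0.353884 = 23.6631 °C.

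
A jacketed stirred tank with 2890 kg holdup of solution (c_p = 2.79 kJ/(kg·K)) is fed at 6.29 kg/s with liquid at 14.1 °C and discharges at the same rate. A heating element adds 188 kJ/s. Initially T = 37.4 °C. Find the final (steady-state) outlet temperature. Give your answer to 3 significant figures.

24.8 °C

Heat balance on the well-mixed liquid: M c_p dT/dt = ṁ c_p (T_in − T) + 188.
At steady state dT/dt = 0 ⇒ T_ss = T_in + Q̇/(ṁ c_p) = 14.1 + 188/(6.29·2.79) = 24.813 °C.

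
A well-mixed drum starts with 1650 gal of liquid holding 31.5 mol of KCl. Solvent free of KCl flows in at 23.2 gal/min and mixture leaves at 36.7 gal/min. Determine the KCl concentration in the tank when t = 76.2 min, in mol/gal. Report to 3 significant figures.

Let m(t) be the amount of KCl. Volume: V(t) = V₀ + (Q_in − Q_out) t = 1650 − 13.500 t; V(76.2) = 621.30 gal.
Species balance (pure solvent in): dm/dt = −Q_out · m/V(t).
Separate: dm/m = −Q_out dt/V(t) ⇒ ln(m/m₀) = −(Q_out/(Q_in−Q_out)) ln(V/V₀).
m = m₀ (V₀/V)^(Q_out/(Q_in−Q_out)) = 31.5 × (1650/621.30)^(-2.7185) = 2.2139 mol.
C = m/V = 2.2139/621.30 = 0.0035634 mol/gal.

0.00356 mol/gal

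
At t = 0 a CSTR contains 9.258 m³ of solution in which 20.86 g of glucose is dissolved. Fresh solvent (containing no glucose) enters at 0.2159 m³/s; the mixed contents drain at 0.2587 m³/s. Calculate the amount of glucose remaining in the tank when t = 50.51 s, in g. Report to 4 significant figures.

4.181 g

Total volume: dV/dt = Q_in − Q_out = -0.0428000 m³/s, so V(t) = 9.258 − 0.0428000 t and V(50.51) = 7.09617 m³.
Solute balance: dm/dt = 0 − Q_out C = −Q_out m/V(t).
Separate: dm/m = −Q_out dt/V(t) ⇒ ln(m/m₀) = −(Q_out/(Q_in−Q_out)) ln(V/V₀).
m = m₀ (V₀/V)^(Q_out/(Q_in−Q_out)) = 20.86 × (9.258/7.09617)^(-6.04439) = 4.18051 g.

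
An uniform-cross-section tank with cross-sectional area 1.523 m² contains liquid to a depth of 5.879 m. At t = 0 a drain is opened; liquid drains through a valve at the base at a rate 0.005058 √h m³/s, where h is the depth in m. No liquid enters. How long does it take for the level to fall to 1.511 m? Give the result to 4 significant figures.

719.9 s

Volume balance on the tank: A dh/dt = −0.005058 √h.
∫ h^(−1/2) dh = −(0.005058/A) ∫ dt, giving 2√h = 2√h₀ − (0.005058/A) t.
t = 2A(√h₀ − √h)/0.005058 = 2·1.523·(√5.879 − √1.511)/0.005058
  = 3.04600 × (2.42466 − 1.22923) / 0.005058 = 719.910 s.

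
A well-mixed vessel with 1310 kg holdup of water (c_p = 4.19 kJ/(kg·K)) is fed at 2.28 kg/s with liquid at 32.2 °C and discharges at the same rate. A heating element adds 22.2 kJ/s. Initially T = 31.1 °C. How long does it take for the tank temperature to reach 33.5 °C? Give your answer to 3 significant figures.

694 s

Energy balance: M c_p dT/dt = ṁ c_p (T_in − T) + 22.2.
τ = M/ṁ = 574.56 s; T_ss = T_in + Q̇/(ṁ c_p) = 34.524 °C.
T(t) = T_ss + (T₀ − T_ss) e^(−t/τ). Set T = 33.5:
e^(−t/τ) = (33.5 − 34.524)/(31.1 − 34.524) = 0.29903
t = −574.56 · ln(0.29903) = 693.62 s.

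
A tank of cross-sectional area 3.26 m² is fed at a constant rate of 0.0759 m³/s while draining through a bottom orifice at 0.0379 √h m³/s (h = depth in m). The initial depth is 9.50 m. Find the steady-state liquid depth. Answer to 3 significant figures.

Level balance: A dh/dt = 0.0759 − 0.0379 √h. Setting dh/dt = 0:
Q_in = 0.0379 √h_ss ⇒ √h_ss = 0.0759/0.0379 = 2.0026.
h_ss = 2.0026² = 4.0106 m. (Since h₀ = 9.50 m > h_ss, the level will fall toward this value.)

4.01 m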